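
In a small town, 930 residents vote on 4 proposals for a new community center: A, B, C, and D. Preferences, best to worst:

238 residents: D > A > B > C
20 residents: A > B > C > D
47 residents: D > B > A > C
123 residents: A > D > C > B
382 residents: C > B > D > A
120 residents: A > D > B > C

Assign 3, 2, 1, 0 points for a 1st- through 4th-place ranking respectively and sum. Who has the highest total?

D

A: 238·2 + 20·3 + 47·1 + 123·3 + 382·0 + 120·3 = 1312
B: 238·1 + 20·2 + 47·2 + 123·0 + 382·2 + 120·1 = 1256
C: 238·0 + 20·1 + 47·0 + 123·1 + 382·3 + 120·0 = 1289
D: 238·3 + 20·0 + 47·3 + 123·2 + 382·1 + 120·2 = 1723
D has the highest Borda score (1723).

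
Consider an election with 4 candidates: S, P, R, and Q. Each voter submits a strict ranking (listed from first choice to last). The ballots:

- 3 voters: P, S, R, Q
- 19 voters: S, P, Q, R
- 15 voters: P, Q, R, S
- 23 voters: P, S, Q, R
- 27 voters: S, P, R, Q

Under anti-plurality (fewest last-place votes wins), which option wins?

Last-place votes: S 15, P 0, R 42, Q 30.
P is ranked last by the fewest voters, so P wins.

P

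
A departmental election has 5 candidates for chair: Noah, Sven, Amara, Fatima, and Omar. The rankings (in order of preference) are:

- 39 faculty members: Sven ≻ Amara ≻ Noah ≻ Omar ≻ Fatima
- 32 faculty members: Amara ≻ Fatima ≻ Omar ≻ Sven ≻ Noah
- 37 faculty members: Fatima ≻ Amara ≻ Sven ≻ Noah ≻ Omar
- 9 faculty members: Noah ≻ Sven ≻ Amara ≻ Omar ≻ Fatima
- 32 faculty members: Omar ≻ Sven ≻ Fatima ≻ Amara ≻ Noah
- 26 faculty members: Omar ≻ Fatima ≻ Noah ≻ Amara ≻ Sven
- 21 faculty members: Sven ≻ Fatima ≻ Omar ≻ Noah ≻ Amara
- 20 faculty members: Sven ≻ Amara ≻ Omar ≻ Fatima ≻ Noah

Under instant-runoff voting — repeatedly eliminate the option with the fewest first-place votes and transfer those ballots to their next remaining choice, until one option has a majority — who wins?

Round 1: Noah 9, Sven 80, Amara 32, Fatima 37, Omar 58. Eliminate Noah.
Round 2: Sven 89, Amara 32, Fatima 37, Omar 58. Eliminate Amara.
Round 3: Sven 89, Fatima 69, Omar 58. Eliminate Omar.
Round 4: Sven 121, Fatima 95. Sven has a majority.

Sven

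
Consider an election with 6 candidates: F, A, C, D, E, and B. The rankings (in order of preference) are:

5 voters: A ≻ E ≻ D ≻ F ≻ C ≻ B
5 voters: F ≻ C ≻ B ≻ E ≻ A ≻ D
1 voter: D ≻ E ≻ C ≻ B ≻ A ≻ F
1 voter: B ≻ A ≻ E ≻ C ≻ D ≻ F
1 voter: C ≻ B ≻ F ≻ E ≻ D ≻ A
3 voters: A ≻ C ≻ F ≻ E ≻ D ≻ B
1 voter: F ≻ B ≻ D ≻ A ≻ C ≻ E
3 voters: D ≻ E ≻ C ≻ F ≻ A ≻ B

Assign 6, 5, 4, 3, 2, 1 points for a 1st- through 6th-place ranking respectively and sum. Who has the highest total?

F: 5·3 + 5·6 + 1·1 + 1·1 + 1·4 + 3·4 + 1·6 + 3·3 = 78
A: 5·6 + 5·2 + 1·2 + 1·5 + 1·1 + 3·6 + 1·3 + 3·2 = 75
C: 5·2 + 5·5 + 1·4 + 1·3 + 1·6 + 3·5 + 1·2 + 3·4 = 77
D: 5·4 + 5·1 + 1·6 + 1·2 + 1·2 + 3·2 + 1·4 + 3·6 = 63
E: 5·5 + 5·3 + 1·5 + 1·4 + 1·3 + 3·3 + 1·1 + 3·5 = 77
B: 5·1 + 5·4 + 1·3 + 1·6 + 1·5 + 3·1 + 1·5 + 3·1 = 50
F has the highest Borda score (78).

F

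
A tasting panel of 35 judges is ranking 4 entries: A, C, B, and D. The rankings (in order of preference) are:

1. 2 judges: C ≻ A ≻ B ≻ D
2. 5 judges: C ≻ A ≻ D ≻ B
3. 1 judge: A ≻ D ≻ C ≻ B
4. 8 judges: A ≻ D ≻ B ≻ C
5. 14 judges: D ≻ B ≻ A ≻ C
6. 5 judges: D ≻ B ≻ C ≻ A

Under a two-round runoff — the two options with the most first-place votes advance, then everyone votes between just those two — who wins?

D

Round 1 first-place votes: A 9, C 7, B 0, D 19.
D and A advance.
Runoff: D is preferred to A by 19 voters; A by 16.
D wins the runoff.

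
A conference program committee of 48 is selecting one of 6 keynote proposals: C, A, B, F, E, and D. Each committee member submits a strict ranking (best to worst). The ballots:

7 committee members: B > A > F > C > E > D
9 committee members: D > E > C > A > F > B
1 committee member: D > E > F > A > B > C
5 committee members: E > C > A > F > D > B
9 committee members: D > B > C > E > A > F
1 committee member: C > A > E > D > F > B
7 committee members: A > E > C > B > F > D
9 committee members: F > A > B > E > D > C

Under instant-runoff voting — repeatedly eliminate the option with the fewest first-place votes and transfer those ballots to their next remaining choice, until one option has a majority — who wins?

Round 1: C 1, A 7, B 7, F 9, E 5, D 19. Eliminate C.
Round 2: A 8, B 7, F 9, E 5, D 19. Eliminate E.
Round 3: A 13, B 7, F 9, D 19. Eliminate B.
Round 4: A 20, F 9, D 19. Eliminate F.
Round 5: A 29, D 19. A has a majority.

A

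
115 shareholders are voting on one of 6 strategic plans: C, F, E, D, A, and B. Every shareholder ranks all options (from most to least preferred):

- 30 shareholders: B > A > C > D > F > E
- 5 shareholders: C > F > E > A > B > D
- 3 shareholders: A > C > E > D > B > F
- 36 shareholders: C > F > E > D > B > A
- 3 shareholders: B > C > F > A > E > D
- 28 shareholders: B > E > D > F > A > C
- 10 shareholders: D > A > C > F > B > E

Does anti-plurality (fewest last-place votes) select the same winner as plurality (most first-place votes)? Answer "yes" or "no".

yes

Anti-plurality — last-place votes: C 28, F 3, E 40, D 8, A 36, B 0. Winner: B.
Plurality — first-place votes: C 41, F 0, E 0, D 10, A 3, B 61. Winner: B.
The two methods agree.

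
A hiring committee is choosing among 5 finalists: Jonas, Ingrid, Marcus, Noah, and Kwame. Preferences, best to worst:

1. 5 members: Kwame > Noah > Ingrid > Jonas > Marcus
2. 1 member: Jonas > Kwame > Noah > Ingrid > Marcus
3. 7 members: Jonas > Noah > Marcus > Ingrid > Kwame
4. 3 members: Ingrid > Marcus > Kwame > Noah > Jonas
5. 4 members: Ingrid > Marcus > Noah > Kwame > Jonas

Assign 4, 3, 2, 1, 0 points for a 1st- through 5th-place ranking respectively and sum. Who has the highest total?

Noah

Jonas: 5·1 + 1·4 + 7·4 + 3·0 + 4·0 = 37
Ingrid: 5·2 + 1·1 + 7·1 + 3·4 + 4·4 = 46
Marcus: 5·0 + 1·0 + 7·2 + 3·3 + 4·3 = 35
Noah: 5·3 + 1·2 + 7·3 + 3·1 + 4·2 = 49
Kwame: 5·4 + 1·3 + 7·0 + 3·2 + 4·1 = 33
Noah has the highest Borda score (49).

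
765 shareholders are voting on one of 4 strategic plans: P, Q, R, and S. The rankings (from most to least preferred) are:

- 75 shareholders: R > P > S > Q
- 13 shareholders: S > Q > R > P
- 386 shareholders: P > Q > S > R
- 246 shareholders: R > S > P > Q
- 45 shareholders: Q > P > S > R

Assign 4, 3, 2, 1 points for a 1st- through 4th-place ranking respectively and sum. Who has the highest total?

P

P: 75·3 + 13·1 + 386·4 + 246·2 + 45·3 = 2409
Q: 75·1 + 13·3 + 386·3 + 246·1 + 45·4 = 1698
R: 75·4 + 13·2 + 386·1 + 246·4 + 45·1 = 1741
S: 75·2 + 13·4 + 386·2 + 246·3 + 45·2 = 1802
P has the highest Borda score (2409).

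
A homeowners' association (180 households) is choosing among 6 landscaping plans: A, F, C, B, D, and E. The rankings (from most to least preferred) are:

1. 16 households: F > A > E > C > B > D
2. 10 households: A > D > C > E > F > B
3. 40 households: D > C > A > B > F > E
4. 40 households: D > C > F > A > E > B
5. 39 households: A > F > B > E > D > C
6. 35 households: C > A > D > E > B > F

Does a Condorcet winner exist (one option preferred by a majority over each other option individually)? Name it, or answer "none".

none

Checking pairwise contests:
C beats A 115–65.
A beats F 124–56.
D beats C 129–51.
A beats B 180–0.
A beats D 100–80.
A beats E 180–0.
Every option loses at least one head-to-head, so there is no Condorcet winner.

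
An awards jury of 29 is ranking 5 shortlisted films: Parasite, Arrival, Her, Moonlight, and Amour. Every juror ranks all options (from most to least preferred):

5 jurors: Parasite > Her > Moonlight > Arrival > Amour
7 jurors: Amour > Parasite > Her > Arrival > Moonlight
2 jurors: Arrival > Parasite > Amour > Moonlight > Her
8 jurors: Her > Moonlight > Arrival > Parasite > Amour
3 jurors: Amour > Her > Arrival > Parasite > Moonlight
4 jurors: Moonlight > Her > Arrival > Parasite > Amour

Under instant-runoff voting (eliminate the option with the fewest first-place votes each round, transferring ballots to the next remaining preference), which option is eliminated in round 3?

Round 1: Parasite 5, Arrival 2, Her 8, Moonlight 4, Amour 10. Eliminate Arrival.
Round 2: Parasite 7, Her 8, Moonlight 4, Amour 10. Eliminate Moonlight.
Round 3: Parasite 7, Her 12, Amour 10. Eliminate Parasite.

Parasite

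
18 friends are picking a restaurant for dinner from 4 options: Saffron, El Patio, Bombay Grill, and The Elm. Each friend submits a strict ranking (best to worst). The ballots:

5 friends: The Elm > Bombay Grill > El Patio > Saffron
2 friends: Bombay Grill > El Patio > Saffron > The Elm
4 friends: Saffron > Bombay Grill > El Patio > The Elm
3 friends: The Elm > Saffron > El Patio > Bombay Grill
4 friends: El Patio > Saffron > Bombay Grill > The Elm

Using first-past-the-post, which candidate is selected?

First-place votes: Saffron 4, El Patio 4, Bombay Grill 2, The Elm 8.
The Elm has the most first-place votes.

The Elm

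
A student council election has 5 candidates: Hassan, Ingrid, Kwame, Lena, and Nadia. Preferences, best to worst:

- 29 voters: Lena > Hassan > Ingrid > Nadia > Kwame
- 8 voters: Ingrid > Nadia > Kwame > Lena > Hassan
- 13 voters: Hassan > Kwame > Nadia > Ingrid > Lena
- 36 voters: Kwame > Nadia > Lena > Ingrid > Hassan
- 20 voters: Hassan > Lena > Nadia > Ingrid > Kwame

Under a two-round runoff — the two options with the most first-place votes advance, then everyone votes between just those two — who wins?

Hassan

Round 1 first-place votes: Hassan 33, Ingrid 8, Kwame 36, Lena 29, Nadia 0.
Kwame and Hassan advance.
Runoff: Kwame is preferred to Hassan by 44 voters; Hassan by 62.
Hassan wins the runoff.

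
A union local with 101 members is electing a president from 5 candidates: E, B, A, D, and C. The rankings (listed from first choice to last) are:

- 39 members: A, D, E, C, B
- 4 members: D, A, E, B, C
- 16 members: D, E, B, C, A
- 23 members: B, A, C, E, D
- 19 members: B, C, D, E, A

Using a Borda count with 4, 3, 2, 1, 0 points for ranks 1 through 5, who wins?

E: 39·2 + 4·2 + 16·3 + 23·1 + 19·1 = 176
B: 39·0 + 4·1 + 16·2 + 23·4 + 19·4 = 204
A: 39·4 + 4·3 + 16·0 + 23·3 + 19·0 = 237
D: 39·3 + 4·4 + 16·4 + 23·0 + 19·2 = 235
C: 39·1 + 4·0 + 16·1 + 23·2 + 19·3 = 158
A has the highest Borda score (237).

A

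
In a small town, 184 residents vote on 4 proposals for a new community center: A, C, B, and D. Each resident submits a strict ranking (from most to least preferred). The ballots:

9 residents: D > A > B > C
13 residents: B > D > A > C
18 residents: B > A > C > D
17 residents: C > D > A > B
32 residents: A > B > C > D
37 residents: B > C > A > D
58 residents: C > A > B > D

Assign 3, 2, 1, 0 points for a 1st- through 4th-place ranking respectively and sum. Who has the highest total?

C

A: 9·2 + 13·1 + 18·2 + 17·1 + 32·3 + 37·1 + 58·2 = 333
C: 9·0 + 13·0 + 18·1 + 17·3 + 32·1 + 37·2 + 58·3 = 349
B: 9·1 + 13·3 + 18·3 + 17·0 + 32·2 + 37·3 + 58·1 = 335
D: 9·3 + 13·2 + 18·0 + 17·2 + 32·0 + 37·0 + 58·0 = 87
C has the highest Borda score (349).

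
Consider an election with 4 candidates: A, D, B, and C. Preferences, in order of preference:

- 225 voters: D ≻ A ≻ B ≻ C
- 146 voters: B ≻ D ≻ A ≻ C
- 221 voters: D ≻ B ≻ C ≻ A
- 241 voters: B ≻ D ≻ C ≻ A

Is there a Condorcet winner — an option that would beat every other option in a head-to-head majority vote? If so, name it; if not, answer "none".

D vs A: 833–0 for D.
D vs B: 446–387 for D.
D vs C: 833–0 for D.
D beats every other option head-to-head.

D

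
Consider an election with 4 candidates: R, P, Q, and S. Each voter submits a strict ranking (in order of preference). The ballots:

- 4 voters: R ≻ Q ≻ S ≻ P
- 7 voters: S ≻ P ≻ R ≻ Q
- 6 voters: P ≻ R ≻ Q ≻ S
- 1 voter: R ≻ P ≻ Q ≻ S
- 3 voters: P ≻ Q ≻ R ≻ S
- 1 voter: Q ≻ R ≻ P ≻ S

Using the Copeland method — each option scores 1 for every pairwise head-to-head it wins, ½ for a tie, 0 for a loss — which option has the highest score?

P

R: beats Q and S; loses to P → score 2.
P: beats R and Q; ties S → score 2.5.
Q: beats S; loses to R and P → score 1.
S: ties P; loses to R and Q → score 0.5.
P has the best pairwise record.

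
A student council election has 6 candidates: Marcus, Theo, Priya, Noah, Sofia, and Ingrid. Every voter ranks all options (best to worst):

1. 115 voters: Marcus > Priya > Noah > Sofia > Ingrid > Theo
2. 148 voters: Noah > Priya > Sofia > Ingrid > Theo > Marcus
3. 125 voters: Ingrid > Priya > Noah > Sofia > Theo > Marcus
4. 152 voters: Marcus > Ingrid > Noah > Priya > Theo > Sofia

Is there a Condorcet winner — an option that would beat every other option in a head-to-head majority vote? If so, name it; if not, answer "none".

Ingrid vs Marcus: 273–267 for Ingrid.
Ingrid vs Theo: 540–0 for Ingrid.
Ingrid vs Priya: 277–263 for Ingrid.
Ingrid vs Noah: 277–263 for Ingrid.
Ingrid vs Sofia: 277–263 for Ingrid.
Ingrid beats every other option head-to-head.

Ingrid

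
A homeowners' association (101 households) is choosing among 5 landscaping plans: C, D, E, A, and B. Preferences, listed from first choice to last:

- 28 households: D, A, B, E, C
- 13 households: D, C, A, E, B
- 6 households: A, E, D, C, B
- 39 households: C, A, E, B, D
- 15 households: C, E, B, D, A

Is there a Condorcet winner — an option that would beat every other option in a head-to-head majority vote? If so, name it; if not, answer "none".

C vs D: 54–47 for C.
C vs E: 67–34 for C.
C vs A: 67–34 for C.
C vs B: 73–28 for C.
C beats every other option head-to-head.

C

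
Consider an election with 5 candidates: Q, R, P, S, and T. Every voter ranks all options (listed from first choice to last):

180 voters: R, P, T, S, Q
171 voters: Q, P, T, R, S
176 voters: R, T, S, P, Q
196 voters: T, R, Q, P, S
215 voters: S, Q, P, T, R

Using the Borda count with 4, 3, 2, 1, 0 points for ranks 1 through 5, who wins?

Q: 180·0 + 171·4 + 176·0 + 196·2 + 215·3 = 1721
R: 180·4 + 171·1 + 176·4 + 196·3 + 215·0 = 2183
P: 180·3 + 171·3 + 176·1 + 196·1 + 215·2 = 1855
S: 180·1 + 171·0 + 176·2 + 196·0 + 215·4 = 1392
T: 180·2 + 171·2 + 176·3 + 196·4 + 215·1 = 2229
T has the highest Borda score (2229).

T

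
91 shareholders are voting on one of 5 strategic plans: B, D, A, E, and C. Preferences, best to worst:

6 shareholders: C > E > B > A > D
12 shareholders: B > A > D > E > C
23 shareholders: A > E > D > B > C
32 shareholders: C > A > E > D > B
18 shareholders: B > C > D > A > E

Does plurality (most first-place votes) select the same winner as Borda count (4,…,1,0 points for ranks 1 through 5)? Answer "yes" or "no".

no

Plurality — first-place votes: B 30, D 0, A 23, E 0, C 38. Winner: C.
Borda — scores: B 155, D 138, A 248, E 163, C 206. Winner: A.
The two methods disagree.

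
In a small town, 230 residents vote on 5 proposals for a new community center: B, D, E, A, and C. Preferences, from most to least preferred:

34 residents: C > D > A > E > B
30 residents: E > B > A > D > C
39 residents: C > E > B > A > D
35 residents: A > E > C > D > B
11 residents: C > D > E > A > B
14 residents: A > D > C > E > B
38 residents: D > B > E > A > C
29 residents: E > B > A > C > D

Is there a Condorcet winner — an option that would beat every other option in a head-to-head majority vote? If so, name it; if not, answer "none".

E vs B: 192–38 for E.
E vs D: 133–97 for E.
E vs A: 147–83 for E.
E vs C: 132–98 for E.
E beats every other option head-to-head.

E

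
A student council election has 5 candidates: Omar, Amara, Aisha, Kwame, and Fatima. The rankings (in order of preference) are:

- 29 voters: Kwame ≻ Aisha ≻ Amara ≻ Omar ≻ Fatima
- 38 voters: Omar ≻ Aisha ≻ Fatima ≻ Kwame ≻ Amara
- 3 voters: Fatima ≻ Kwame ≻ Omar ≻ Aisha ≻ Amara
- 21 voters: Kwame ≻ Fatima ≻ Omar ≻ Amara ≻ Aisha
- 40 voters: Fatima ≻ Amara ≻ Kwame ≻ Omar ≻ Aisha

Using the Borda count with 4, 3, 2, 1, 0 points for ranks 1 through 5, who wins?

Omar: 29·1 + 38·4 + 3·2 + 21·2 + 40·1 = 269
Amara: 29·2 + 38·0 + 3·0 + 21·1 + 40·3 = 199
Aisha: 29·3 + 38·3 + 3·1 + 21·0 + 40·0 = 204
Kwame: 29·4 + 38·1 + 3·3 + 21·4 + 40·2 = 327
Fatima: 29·0 + 38·2 + 3·4 + 21·3 + 40·4 = 311
Kwame has the highest Borda score (327).

Kwame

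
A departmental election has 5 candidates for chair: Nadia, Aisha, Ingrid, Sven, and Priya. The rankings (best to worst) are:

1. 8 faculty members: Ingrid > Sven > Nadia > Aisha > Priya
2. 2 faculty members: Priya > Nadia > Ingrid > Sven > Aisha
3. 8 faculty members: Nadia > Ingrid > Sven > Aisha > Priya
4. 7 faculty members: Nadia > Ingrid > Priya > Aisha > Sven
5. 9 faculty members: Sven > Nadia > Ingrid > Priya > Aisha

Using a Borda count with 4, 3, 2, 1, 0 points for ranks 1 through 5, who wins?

Nadia: 8·2 + 2·3 + 8·4 + 7·4 + 9·3 = 109
Aisha: 8·1 + 2·0 + 8·1 + 7·1 + 9·0 = 23
Ingrid: 8·4 + 2·2 + 8·3 + 7·3 + 9·2 = 99
Sven: 8·3 + 2·1 + 8·2 + 7·0 + 9·4 = 78
Priya: 8·0 + 2·4 + 8·0 + 7·2 + 9·1 = 31
Nadia has the highest Borda score (109).

Nadia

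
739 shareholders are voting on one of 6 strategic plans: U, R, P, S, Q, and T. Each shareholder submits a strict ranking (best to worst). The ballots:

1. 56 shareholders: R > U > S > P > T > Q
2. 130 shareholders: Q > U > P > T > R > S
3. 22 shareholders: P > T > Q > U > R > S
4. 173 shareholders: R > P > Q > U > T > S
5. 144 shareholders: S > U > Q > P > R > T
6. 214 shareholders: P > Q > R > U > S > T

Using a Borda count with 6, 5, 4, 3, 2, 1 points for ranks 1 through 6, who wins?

U: 56·5 + 130·5 + 22·3 + 173·3 + 144·5 + 214·3 = 2877
R: 56·6 + 130·2 + 22·2 + 173·6 + 144·2 + 214·4 = 2822
P: 56·3 + 130·4 + 22·6 + 173·5 + 144·3 + 214·6 = 3401
S: 56·4 + 130·1 + 22·1 + 173·1 + 144·6 + 214·2 = 1841
Q: 56·1 + 130·6 + 22·4 + 173·4 + 144·4 + 214·5 = 3262
T: 56·2 + 130·3 + 22·5 + 173·2 + 144·1 + 214·1 = 1316
P has the highest Borda score (3401).

P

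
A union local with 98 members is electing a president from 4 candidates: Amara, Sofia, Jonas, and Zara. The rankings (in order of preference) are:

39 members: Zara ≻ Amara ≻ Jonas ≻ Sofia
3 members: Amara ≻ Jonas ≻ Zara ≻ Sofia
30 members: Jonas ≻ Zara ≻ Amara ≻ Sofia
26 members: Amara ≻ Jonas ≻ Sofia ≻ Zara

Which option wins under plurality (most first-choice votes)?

Zara

First-place votes: Amara 29, Sofia 0, Jonas 30, Zara 39.
Zara has the most first-place votes.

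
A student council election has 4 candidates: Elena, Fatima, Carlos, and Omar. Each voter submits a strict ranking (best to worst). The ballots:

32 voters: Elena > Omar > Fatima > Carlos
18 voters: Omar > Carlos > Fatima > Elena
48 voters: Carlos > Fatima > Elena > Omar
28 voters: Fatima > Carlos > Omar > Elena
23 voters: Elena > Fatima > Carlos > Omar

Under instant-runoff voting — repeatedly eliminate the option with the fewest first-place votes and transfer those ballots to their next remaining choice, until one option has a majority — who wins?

Carlos

Round 1: Elena 55, Fatima 28, Carlos 48, Omar 18. Eliminate Omar.
Round 2: Elena 55, Fatima 28, Carlos 66. Eliminate Fatima.
Round 3: Elena 55, Carlos 94. Carlos has a majority.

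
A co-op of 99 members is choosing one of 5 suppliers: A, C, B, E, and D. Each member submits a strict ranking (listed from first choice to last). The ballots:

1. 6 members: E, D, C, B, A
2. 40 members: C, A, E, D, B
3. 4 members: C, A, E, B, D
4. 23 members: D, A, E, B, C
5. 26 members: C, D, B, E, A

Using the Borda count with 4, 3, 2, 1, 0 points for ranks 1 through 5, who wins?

C

A: 6·0 + 40·3 + 4·3 + 23·3 + 26·0 = 201
C: 6·2 + 40·4 + 4·4 + 23·0 + 26·4 = 292
B: 6·1 + 40·0 + 4·1 + 23·1 + 26·2 = 85
E: 6·4 + 40·2 + 4·2 + 23·2 + 26·1 = 184
D: 6·3 + 40·1 + 4·0 + 23·4 + 26·3 = 228
C has the highest Borda score (292).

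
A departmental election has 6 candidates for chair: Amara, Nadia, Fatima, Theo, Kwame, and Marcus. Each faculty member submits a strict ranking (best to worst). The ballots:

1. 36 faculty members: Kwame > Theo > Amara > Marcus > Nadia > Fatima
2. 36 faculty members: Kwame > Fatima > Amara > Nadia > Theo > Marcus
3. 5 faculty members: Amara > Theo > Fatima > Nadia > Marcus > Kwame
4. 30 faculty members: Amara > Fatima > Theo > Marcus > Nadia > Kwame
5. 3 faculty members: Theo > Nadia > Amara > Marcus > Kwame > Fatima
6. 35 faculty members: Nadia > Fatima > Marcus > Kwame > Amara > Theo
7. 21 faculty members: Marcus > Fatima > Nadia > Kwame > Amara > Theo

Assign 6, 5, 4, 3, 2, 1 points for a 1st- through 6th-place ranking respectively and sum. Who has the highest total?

Fatima

Amara: 36·4 + 36·4 + 5·6 + 30·6 + 3·4 + 35·2 + 21·2 = 622
Nadia: 36·2 + 36·3 + 5·3 + 30·2 + 3·5 + 35·6 + 21·4 = 564
Fatima: 36·1 + 36·5 + 5·4 + 30·5 + 3·1 + 35·5 + 21·5 = 669
Theo: 36·5 + 36·2 + 5·5 + 30·4 + 3·6 + 35·1 + 21·1 = 471
Kwame: 36·6 + 36·6 + 5·1 + 30·1 + 3·2 + 35·3 + 21·3 = 641
Marcus: 36·3 + 36·1 + 5·2 + 30·3 + 3·3 + 35·4 + 21·6 = 519
Fatima has the highest Borda score (669).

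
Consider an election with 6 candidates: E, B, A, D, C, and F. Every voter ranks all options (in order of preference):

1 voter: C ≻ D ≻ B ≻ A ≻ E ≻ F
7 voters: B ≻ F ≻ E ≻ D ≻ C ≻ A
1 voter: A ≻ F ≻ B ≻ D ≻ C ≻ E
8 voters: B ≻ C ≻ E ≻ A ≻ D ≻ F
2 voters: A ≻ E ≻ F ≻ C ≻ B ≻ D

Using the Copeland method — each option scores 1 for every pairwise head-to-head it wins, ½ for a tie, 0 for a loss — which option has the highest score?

B

E: beats A, D, and F; loses to B and C → score 3.
B: beats E, A, D, C, and F → score 5.
A: beats D and F; loses to E, B, and C → score 2.
D: loses to E, B, A, C, and F → score 0.
C: beats E, A, and D; loses to B and F → score 3.
F: beats D and C; loses to E, B, and A → score 2.
B has the best pairwise record.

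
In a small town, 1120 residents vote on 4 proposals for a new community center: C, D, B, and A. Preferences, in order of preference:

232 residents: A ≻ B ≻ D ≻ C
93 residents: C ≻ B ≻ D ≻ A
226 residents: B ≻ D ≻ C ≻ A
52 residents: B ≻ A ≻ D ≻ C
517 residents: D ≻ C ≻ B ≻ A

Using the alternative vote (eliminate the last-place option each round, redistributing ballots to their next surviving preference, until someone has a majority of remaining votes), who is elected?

Round 1: C 93, D 517, B 278, A 232. Eliminate C.
Round 2: D 517, B 371, A 232. Eliminate A.
Round 3: D 517, B 603. B has a majority.

B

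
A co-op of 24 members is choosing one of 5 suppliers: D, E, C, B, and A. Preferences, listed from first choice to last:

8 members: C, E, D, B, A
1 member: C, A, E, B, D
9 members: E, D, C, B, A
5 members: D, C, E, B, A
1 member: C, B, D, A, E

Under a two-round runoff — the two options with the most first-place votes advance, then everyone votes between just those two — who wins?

C

Round 1 first-place votes: D 5, E 9, C 10, B 0, A 0.
C and E advance.
Runoff: C is preferred to E by 15 voters; E by 9.
C wins the runoff.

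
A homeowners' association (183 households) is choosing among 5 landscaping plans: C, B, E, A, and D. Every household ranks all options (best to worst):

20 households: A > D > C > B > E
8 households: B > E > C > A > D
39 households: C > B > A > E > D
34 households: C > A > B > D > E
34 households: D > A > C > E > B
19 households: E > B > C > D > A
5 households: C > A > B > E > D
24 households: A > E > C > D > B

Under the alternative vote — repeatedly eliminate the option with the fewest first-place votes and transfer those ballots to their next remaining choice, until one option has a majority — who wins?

Round 1: C 78, B 8, E 19, A 44, D 34. Eliminate B.
Round 2: C 78, E 27, A 44, D 34. Eliminate E.
Round 3: C 105, A 44, D 34. C has a majority.

C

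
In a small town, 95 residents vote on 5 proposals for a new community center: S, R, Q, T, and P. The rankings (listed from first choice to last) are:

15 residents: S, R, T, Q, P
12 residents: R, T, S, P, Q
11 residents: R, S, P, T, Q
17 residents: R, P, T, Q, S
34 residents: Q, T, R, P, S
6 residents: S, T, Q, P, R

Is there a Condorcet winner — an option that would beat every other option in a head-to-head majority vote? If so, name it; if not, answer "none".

R

R vs S: 74–21 for R.
R vs Q: 55–40 for R.
R vs T: 55–40 for R.
R vs P: 89–6 for R.
R beats every other option head-to-head.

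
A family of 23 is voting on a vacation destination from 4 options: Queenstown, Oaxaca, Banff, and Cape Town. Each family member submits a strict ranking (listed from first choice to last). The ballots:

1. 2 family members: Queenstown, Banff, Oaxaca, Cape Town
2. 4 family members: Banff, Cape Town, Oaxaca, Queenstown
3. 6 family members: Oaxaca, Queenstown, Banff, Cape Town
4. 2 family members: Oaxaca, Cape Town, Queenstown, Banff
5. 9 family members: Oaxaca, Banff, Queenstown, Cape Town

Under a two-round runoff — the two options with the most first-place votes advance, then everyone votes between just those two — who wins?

Round 1 first-place votes: Queenstown 2, Oaxaca 17, Banff 4, Cape Town 0.
Oaxaca and Banff advance.
Runoff: Oaxaca is preferred to Banff by 17 voters; Banff by 6.
Oaxaca wins the runoff.

Oaxaca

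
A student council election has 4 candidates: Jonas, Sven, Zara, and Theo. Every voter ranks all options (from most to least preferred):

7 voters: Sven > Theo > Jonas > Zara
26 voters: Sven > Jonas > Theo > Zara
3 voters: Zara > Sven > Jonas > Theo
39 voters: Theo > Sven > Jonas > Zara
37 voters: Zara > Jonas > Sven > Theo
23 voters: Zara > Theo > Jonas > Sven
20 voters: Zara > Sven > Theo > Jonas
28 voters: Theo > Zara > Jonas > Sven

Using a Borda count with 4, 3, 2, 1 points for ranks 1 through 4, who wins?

Theo

Jonas: 7·2 + 26·3 + 3·2 + 39·2 + 37·3 + 23·2 + 20·1 + 28·2 = 409
Sven: 7·4 + 26·4 + 3·3 + 39·3 + 37·2 + 23·1 + 20·3 + 28·1 = 443
Zara: 7·1 + 26·1 + 3·4 + 39·1 + 37·4 + 23·4 + 20·4 + 28·3 = 488
Theo: 7·3 + 26·2 + 3·1 + 39·4 + 37·1 + 23·3 + 20·2 + 28·4 = 490
Theo has the highest Borda score (490).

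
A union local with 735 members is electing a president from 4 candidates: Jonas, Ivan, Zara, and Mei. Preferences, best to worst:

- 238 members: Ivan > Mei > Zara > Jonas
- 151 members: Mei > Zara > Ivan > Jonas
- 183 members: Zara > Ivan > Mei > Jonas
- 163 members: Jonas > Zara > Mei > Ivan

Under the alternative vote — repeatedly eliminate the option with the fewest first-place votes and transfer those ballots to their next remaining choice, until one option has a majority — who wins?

Zara

Round 1: Jonas 163, Ivan 238, Zara 183, Mei 151. Eliminate Mei.
Round 2: Jonas 163, Ivan 238, Zara 334. Eliminate Jonas.
Round 3: Ivan 238, Zara 497. Zara has a majority.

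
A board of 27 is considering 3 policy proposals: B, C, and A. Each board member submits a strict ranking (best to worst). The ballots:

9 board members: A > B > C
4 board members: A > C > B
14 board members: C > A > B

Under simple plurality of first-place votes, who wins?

C

First-place votes: B 0, C 14, A 13.
C has the most first-place votes.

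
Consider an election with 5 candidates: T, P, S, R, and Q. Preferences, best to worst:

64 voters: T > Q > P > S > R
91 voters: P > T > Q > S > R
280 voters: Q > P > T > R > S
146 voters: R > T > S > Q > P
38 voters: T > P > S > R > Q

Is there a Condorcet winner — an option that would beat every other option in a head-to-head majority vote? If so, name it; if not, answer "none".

none

Checking pairwise contests:
P beats T 371–248.
Q beats P 490–129.
T beats S 619–0.
T beats R 473–146.
T beats Q 339–280.
Every option loses at least one head-to-head, so there is no Condorcet winner.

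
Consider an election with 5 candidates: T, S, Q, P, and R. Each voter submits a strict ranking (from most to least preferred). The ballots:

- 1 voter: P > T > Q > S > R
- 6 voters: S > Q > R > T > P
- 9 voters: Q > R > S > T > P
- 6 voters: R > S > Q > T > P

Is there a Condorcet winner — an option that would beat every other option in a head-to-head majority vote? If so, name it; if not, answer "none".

none

Checking pairwise contests:
S beats T 21–1.
R beats S 15–7.
S beats Q 12–10.
T beats P 21–1.
Q beats R 16–6.
Every option loses at least one head-to-head, so there is no Condorcet winner.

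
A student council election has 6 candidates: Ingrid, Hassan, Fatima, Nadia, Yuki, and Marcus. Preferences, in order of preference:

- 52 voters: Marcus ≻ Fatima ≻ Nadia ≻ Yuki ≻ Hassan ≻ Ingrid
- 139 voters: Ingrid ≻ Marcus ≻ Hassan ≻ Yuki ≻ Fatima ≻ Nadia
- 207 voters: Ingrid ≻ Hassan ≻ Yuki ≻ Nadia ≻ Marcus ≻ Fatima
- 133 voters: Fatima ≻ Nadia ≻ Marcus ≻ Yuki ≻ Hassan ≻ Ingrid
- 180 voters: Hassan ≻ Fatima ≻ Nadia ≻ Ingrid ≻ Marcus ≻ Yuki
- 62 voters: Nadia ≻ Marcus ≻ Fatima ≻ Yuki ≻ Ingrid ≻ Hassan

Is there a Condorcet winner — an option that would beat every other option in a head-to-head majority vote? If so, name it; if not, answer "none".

Checking pairwise contests:
Fatima beats Ingrid 427–346.
Ingrid beats Hassan 408–365.
Hassan beats Fatima 526–247.
Hassan beats Nadia 526–247.
Ingrid beats Yuki 526–247.
Ingrid beats Marcus 526–247.
Every option loses at least one head-to-head, so there is no Condorcet winner.

none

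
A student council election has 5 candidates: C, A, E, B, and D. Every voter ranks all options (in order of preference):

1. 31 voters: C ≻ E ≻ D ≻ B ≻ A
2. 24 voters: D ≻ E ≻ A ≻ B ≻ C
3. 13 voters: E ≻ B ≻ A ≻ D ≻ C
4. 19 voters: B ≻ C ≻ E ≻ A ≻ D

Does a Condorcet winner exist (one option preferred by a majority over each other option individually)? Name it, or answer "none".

none

Checking pairwise contests:
B beats C 56–31.
C beats A 50–37.
C beats E 50–37.
E beats B 68–19.
C beats D 50–37.
Every option loses at least one head-to-head, so there is no Condorcet winner.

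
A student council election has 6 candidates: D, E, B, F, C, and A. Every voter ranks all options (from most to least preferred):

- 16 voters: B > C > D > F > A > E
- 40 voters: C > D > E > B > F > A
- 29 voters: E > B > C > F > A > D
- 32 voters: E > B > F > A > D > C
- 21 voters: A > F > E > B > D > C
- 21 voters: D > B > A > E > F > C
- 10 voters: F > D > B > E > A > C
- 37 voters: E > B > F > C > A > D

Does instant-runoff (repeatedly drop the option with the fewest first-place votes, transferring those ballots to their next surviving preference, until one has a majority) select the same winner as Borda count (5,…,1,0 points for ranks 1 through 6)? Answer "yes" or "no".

yes

Instant-runoff — R1 D 21, E 98, B 16, F 10, C 40, A 21 (F out); R2 D 31, E 98, B 16, C 40, A 21 (B out); R3 D 31, E 98, C 56, A 21 (A out); R4 D 31, E 119, C 56 (E winner). Winner: E.
Borda — scores: D 406, E 735, B 708, F 492, C 425, A 324. Winner: E.
The two methods agree.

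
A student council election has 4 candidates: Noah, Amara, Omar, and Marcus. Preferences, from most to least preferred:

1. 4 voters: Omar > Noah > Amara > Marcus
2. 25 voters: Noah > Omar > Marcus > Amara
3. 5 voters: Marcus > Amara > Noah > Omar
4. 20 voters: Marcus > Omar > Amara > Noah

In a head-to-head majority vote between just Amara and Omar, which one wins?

Voters preferring Amara to Omar: 5; preferring Omar to Amara: 49.
Omar wins the head-to-head.

Omar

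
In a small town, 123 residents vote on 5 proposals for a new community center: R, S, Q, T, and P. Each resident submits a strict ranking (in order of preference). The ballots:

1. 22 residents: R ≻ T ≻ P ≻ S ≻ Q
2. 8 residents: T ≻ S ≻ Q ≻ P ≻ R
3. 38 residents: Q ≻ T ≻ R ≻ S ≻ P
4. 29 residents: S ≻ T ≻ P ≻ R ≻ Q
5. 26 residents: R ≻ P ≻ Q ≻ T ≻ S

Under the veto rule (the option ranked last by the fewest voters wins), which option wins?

Last-place votes: R 8, S 26, Q 51, T 0, P 38.
T is ranked last by the fewest voters, so T wins.

T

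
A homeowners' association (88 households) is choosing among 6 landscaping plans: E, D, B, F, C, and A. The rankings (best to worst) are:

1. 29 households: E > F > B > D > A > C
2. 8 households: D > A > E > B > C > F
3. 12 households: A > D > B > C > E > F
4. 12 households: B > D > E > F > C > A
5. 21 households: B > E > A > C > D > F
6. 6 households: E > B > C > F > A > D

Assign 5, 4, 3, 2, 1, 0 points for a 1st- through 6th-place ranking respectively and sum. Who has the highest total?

E

E: 29·5 + 8·3 + 12·1 + 12·3 + 21·4 + 6·5 = 331
D: 29·2 + 8·5 + 12·4 + 12·4 + 21·1 + 6·0 = 215
B: 29·3 + 8·2 + 12·3 + 12·5 + 21·5 + 6·4 = 328
F: 29·4 + 8·0 + 12·0 + 12·2 + 21·0 + 6·2 = 152
C: 29·0 + 8·1 + 12·2 + 12·1 + 21·2 + 6·3 = 104
A: 29·1 + 8·4 + 12·5 + 12·0 + 21·3 + 6·1 = 190
E has the highest Borda score (331).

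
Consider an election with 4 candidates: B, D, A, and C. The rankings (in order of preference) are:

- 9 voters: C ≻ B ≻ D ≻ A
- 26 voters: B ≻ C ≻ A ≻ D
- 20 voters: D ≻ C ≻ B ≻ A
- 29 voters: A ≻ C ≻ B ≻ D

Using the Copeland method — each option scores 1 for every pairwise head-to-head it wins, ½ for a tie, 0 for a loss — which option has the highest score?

B: beats D and A; loses to C → score 2.
D: loses to B, A, and C → score 0.
A: beats D; loses to B and C → score 1.
C: beats B, D, and A → score 3.
C has the best pairwise record.

C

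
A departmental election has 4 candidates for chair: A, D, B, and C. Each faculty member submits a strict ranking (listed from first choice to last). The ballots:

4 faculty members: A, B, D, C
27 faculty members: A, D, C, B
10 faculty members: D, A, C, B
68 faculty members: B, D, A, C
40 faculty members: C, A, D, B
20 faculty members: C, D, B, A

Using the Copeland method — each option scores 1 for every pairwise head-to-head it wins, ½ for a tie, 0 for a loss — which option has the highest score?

A: beats C; loses to D and B → score 1.
D: beats A, B, and C → score 3.
B: beats A; loses to D and C → score 1.
C: beats B; loses to A and D → score 1.
D has the best pairwise record.

D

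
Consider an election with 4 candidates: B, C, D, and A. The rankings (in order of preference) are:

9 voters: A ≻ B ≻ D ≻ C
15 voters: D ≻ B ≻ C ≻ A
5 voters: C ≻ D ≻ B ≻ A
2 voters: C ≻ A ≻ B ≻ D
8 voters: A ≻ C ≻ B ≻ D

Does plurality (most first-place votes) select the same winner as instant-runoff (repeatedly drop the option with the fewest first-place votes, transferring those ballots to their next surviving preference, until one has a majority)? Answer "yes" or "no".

Plurality — first-place votes: B 0, C 7, D 15, A 17. Winner: A.
Instant-runoff — R1 B 0, C 7, D 15, A 17 (B out); R2 C 7, D 15, A 17 (C out); R3 D 20, A 19 (D winner). Winner: D.
The two methods disagree.

no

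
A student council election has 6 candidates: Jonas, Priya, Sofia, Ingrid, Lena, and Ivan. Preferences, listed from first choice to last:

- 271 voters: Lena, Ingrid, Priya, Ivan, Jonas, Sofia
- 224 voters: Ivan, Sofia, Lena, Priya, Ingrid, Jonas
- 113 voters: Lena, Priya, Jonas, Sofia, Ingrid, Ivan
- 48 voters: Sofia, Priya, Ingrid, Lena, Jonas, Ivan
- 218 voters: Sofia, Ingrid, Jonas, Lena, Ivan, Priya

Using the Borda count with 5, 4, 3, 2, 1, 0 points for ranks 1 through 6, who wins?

Lena

Jonas: 271·1 + 224·0 + 113·3 + 48·1 + 218·3 = 1312
Priya: 271·3 + 224·2 + 113·4 + 48·4 + 218·0 = 1905
Sofia: 271·0 + 224·4 + 113·2 + 48·5 + 218·5 = 2452
Ingrid: 271·4 + 224·1 + 113·1 + 48·3 + 218·4 = 2437
Lena: 271·5 + 224·3 + 113·5 + 48·2 + 218·2 = 3124
Ivan: 271·2 + 224·5 + 113·0 + 48·0 + 218·1 = 1880
Lena has the highest Borda score (3124).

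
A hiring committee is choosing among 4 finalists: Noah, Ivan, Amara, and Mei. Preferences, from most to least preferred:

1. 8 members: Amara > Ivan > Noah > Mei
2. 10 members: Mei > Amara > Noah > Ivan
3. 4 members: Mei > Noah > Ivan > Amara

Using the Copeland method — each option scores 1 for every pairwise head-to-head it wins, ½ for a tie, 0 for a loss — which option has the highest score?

Noah: beats Ivan; loses to Amara and Mei → score 1.
Ivan: loses to Noah, Amara, and Mei → score 0.
Amara: beats Noah and Ivan; loses to Mei → score 2.
Mei: beats Noah, Ivan, and Amara → score 3.
Mei has the best pairwise record.

Mei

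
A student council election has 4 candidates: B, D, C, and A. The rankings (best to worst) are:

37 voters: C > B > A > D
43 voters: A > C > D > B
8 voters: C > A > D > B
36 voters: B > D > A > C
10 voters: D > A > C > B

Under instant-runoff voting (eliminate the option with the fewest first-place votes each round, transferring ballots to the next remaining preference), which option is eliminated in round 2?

B

Round 1: B 36, D 10, C 45, A 43. Eliminate D.
Round 2: B 36, C 45, A 53. Eliminate B.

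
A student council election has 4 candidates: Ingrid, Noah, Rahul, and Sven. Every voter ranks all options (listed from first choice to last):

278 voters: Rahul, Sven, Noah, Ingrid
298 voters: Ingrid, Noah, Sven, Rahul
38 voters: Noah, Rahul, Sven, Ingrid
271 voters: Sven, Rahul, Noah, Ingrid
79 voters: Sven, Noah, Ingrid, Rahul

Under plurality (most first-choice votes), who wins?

First-place votes: Ingrid 298, Noah 38, Rahul 278, Sven 350.
Sven has the most first-place votes.

Sven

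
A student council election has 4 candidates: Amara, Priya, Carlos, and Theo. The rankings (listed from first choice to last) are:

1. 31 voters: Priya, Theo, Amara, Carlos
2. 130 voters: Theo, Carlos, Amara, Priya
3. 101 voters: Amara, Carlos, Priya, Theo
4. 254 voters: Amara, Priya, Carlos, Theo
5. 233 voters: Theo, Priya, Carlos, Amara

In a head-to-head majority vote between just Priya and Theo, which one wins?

Voters preferring Priya to Theo: 386; preferring Theo to Priya: 363.
Priya wins the head-to-head.

Priya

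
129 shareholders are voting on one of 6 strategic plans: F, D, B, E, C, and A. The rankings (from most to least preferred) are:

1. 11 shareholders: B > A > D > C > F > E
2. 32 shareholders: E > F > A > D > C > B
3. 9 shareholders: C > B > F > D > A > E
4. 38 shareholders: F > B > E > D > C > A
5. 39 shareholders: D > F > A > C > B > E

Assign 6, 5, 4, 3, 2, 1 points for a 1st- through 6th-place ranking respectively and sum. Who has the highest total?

F

F: 11·2 + 32·5 + 9·4 + 38·6 + 39·5 = 641
D: 11·4 + 32·3 + 9·3 + 38·3 + 39·6 = 515
B: 11·6 + 32·1 + 9·5 + 38·5 + 39·2 = 411
E: 11·1 + 32·6 + 9·1 + 38·4 + 39·1 = 403
C: 11·3 + 32·2 + 9·6 + 38·2 + 39·3 = 344
A: 11·5 + 32·4 + 9·2 + 38·1 + 39·4 = 395
F has the highest Borda score (641).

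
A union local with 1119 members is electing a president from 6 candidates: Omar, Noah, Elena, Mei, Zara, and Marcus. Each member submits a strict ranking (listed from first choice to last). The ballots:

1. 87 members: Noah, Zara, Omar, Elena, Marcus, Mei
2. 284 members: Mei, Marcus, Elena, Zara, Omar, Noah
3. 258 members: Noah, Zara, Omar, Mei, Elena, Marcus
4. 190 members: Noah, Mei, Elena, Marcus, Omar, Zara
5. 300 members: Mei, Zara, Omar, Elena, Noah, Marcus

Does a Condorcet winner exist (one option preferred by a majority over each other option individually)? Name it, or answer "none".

Mei

Mei vs Omar: 774–345 for Mei.
Mei vs Noah: 584–535 for Mei.
Mei vs Elena: 1032–87 for Mei.
Mei vs Zara: 774–345 for Mei.
Mei vs Marcus: 1032–87 for Mei.
Mei beats every other option head-to-head.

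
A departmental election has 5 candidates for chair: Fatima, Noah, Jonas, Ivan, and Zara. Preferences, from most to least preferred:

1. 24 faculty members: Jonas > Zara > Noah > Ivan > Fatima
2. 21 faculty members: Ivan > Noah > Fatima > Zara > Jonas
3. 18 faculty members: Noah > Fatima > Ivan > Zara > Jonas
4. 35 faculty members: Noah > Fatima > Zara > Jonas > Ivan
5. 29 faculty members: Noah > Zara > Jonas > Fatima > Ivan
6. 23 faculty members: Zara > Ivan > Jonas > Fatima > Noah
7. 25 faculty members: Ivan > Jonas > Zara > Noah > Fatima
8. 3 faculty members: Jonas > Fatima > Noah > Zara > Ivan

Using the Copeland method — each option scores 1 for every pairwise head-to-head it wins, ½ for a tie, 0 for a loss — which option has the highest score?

Noah

Fatima: loses to Noah, Jonas, Ivan, and Zara → score 0.
Noah: beats Fatima, Jonas, Ivan, and Zara → score 4.
Jonas: beats Fatima and Ivan; loses to Noah and Zara → score 2.
Ivan: beats Fatima; loses to Noah, Jonas, and Zara → score 1.
Zara: beats Fatima, Jonas, and Ivan; loses to Noah → score 3.
Noah has the best pairwise record.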